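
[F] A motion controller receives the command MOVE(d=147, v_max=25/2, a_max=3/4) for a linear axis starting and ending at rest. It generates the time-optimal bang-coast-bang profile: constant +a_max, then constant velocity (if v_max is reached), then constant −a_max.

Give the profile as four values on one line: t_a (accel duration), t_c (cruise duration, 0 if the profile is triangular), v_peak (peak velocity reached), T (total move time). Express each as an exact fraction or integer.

t_a=14 t_c=0 v_peak=21/2 T=28

(v_max)²/a_max = (25/2)²/(3/4) = 625/3
147 < 625/3 → triangular
v_peak = √(147·3/4) = √(441/4) = 21/2
t_a = (21/2)/(3/4) = 14; t_c = 0
T = 2·14 = 28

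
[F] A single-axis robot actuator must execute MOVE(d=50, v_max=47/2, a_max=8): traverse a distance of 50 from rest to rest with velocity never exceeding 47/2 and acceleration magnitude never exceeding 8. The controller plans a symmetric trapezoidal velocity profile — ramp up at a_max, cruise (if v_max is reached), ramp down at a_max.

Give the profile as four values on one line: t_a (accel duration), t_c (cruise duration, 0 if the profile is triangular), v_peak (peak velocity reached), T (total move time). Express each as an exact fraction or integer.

t_a=5/2 t_c=0 v_peak=20 T=5

vₘ²/aₘ = (47/2)²/8 = 2209/32
50 < 2209/32 ⇒ no cruise
v_peak = √(50·8) = √400 = 20
t_a = 20/8 = 5/2; t_c = 0
T = 2·5/2 = 5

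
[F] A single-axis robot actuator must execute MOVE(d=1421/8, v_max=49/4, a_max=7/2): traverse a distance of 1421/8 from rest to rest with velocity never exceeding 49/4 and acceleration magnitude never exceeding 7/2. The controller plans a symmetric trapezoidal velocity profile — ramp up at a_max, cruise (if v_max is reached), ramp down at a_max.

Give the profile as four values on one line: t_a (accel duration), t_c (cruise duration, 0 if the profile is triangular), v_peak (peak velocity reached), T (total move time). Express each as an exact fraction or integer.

v_max²/a_max = (49/4)²/(7/2) = 343/8
1421/8 ≥ 343/8 → trapezoidal
t_a = (49/4)/(7/2) = 7/2; v_peak = 49/4
d_cruise = 1421/8 − 343/8 = 539/4; t_c = (539/4)/(49/4) = 11
T = 2·7/2 + 11 = 18

t_a=7/2 t_c=11 v_peak=49/4 T=18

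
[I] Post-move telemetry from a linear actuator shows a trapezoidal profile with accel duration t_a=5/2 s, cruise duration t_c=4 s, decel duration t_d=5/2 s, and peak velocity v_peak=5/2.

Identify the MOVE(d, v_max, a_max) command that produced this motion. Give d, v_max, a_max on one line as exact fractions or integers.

a_max = (5/2)/(5/2) = 1
d_a = ½·5/2·5/2 = 25/8; d_c = 5/2·4 = 10
d = 2·25/8 + 10 = 65/4
t_c = 4 > 0 so v_max = 5/2

d=65/4 v_max=5/2 a_max=1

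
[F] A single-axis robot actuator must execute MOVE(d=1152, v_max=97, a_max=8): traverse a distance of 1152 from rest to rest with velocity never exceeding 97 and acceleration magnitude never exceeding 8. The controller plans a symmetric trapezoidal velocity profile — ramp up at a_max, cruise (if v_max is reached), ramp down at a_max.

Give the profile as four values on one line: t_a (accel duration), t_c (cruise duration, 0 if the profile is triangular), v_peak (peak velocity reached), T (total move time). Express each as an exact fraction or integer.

t_a=12 t_c=0 v_peak=96 T=24

vₘ²/aₘ = 97²/8 = 9409/8
1152 < 9409/8 so t_c = 0
v_peak = √(1152·8) = √9216 = 96
t_a = 96/8 = 12; t_c = 0
T = 2·12 = 24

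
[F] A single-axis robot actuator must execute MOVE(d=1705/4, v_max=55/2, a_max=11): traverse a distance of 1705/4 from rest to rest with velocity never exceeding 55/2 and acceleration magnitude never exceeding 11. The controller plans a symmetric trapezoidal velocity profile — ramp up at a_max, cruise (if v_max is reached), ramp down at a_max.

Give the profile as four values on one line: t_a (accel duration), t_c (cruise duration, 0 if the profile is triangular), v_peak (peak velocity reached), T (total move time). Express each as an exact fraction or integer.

t_a=5/2 t_c=13 v_peak=55/2 T=18

vₘ²/aₘ = (55/2)²/11 = 275/4
1705/4 ≥ 275/4 ⇒ cruise phase
t_a = (55/2)/11 = 5/2; v_peak = 55/2
d_cruise = 1705/4 − 275/4 = 715/2; t_c = (715/2)/(55/2) = 13
T = 2·5/2 + 13 = 18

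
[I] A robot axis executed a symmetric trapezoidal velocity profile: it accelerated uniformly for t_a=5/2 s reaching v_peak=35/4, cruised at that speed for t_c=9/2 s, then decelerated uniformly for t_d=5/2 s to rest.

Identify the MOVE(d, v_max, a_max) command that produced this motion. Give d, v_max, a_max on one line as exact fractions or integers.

a_max = (35/4)/(5/2) = 7/2
d_a = ½·35/4·5/2 = 175/16; d_c = 35/4·9/2 = 315/8
d = 2·175/16 + 315/8 = 245/4
t_c = 9/2 > 0 ⇒ limit active, v_max = 35/4

d=245/4 v_max=35/4 a_max=7/2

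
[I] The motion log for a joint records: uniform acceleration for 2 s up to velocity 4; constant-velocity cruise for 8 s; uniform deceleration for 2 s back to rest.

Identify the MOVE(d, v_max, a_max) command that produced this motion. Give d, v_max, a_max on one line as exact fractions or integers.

a_max = 4/2 = 2
d_a = ½·4·2 = 4; d_c = 4·8 = 32
d = 2·4 + 32 = 40
t_c = 8 > 0 ⇒ limit active, v_max = 4

d=40 v_max=4 a_max=2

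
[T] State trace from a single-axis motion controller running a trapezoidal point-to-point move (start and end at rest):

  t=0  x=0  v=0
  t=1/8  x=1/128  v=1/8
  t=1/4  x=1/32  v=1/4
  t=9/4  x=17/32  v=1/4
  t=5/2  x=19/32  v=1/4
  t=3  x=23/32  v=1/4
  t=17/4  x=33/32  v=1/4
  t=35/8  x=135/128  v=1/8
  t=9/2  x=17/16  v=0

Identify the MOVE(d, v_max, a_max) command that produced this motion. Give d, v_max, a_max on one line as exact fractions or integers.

d=17/16 v_max=1/4 a_max=1

final state: t=9/2, x=17/16, v=0 → d = 17/16
a_max = (1/8−0)/(1/8−0) = 1
max v = 1/4 over t∈[1/4,17/4] → v_max = 1/4
check: 1/4·(1/4+4) = 17/16 ✓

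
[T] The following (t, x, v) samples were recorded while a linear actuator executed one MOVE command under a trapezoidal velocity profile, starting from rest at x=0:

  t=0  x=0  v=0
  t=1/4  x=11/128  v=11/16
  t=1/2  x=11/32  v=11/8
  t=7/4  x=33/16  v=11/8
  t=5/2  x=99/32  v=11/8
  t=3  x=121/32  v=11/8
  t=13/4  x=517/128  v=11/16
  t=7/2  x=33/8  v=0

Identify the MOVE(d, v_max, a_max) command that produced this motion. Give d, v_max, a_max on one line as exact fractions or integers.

final state: t=7/2, x=33/8, v=0 → d = 33/8
a_max = (11/16−0)/(1/4−0) = 11/4
max v = 11/8 over t∈[1/2,3] → v_max = 11/8
check: 11/8·(1/2+5/2) = 33/8 ✓

d=33/8 v_max=11/8 a_max=11/4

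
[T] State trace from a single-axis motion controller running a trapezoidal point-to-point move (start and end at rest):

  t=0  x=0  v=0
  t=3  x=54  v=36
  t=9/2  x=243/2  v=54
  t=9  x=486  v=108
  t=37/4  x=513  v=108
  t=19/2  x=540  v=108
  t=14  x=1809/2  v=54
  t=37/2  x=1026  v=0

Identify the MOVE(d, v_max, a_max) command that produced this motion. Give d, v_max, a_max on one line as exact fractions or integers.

d=1026 v_max=108 a_max=12

final state: t=37/2, x=1026, v=0 → d = 1026
a_max = (36−0)/(3−0) = 12
max v = 108 over t∈[9,19/2] → v_max = 108
check: 108·(9+1/2) = 1026 ✓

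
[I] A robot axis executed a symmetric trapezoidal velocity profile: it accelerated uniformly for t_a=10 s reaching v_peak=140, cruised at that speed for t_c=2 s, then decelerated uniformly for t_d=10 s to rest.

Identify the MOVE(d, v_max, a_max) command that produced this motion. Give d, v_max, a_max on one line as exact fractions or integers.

d=1680 v_max=140 a_max=14

a_max = 140/10 = 14
d_a = ½·140·10 = 700; d_c = 140·2 = 280
d = 2·700 + 280 = 1680
t_c = 2 > 0 → v_max = v_peak = 140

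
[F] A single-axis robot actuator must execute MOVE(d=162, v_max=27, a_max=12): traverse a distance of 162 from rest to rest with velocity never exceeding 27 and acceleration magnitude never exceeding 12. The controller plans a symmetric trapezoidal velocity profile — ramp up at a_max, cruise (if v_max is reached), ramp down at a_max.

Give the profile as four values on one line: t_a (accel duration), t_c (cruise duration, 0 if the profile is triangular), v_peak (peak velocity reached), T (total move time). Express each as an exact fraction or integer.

t_a=9/4 t_c=15/4 v_peak=27 T=33/4

vₘ²/aₘ = 27²/12 = 243/4
162 ≥ 243/4 so v_max reached
t_a = 27/12 = 9/4; v_peak = 27
d_cruise = 162 − 243/4 = 405/4; t_c = (405/4)/27 = 15/4
T = 2·9/4 + 15/4 = 33/4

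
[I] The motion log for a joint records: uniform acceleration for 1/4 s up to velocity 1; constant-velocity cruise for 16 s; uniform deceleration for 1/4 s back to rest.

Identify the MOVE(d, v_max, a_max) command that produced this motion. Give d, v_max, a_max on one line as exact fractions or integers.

a_max = 1/(1/4) = 4
d_a = ½·1·1/4 = 1/8; d_c = 1·16 = 16
d = 2·1/8 + 16 = 65/4
t_c = 16 > 0 so v_max = 1

d=65/4 v_max=1 a_max=4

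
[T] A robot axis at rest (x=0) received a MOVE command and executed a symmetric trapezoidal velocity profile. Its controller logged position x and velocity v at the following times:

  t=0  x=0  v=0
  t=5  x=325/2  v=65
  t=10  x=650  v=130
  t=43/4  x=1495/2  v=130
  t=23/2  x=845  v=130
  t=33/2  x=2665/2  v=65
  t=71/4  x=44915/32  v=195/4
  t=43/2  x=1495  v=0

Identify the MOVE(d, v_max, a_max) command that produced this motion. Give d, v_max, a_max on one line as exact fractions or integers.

final state: t=43/2, x=1495, v=0 → d = 1495
a_max = (65−0)/(5−0) = 13
max v = 130 over t∈[10,23/2] → v_max = 130
check: 130·(10+3/2) = 1495 ✓

d=1495 v_max=130 a_max=13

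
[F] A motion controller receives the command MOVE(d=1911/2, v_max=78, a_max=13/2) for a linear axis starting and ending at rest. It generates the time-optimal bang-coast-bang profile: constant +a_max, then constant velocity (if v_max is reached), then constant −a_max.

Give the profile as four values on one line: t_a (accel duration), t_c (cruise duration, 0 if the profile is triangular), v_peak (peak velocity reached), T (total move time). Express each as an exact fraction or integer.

t_a=12 t_c=1/4 v_peak=78 T=97/4

vₘ²/aₘ = 78²/(13/2) = 936
1911/2 ≥ 936 ⇒ cruise phase
t_a = 78/(13/2) = 12; v_peak = 78
d_cruise = 1911/2 − 936 = 39/2; t_c = (39/2)/78 = 1/4
T = 2·12 + 1/4 = 97/4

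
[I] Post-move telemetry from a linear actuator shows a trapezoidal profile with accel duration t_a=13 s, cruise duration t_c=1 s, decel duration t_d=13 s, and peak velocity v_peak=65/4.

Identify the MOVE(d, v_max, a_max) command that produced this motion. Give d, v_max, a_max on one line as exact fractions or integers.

d=455/2 v_max=65/4 a_max=5/4

a_max = (65/4)/13 = 5/4
d_a = ½·65/4·13 = 845/8; d_c = 65/4·1 = 65/4
d = 2·845/8 + 65/4 = 455/2
t_c = 1 > 0 → v_max = v_peak = 65/4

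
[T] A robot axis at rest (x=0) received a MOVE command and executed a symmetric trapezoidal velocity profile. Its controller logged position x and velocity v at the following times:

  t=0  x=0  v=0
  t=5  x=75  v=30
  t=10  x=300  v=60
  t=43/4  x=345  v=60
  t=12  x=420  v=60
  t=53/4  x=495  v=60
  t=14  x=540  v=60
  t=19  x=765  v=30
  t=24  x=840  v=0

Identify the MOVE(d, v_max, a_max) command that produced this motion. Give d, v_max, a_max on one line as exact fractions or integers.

final state: t=24, x=840, v=0 → d = 840
a_max = (30−0)/(5−0) = 6
max v = 60 over t∈[10,14] → v_max = 60
check: 60·(10+4) = 840 ✓

d=840 v_max=60 a_max=6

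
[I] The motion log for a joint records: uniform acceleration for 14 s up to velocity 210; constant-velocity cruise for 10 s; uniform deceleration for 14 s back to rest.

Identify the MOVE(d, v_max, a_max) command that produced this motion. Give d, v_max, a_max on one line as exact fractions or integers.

a_max = 210/14 = 15
d_a = ½·210·14 = 1470; d_c = 210·10 = 2100
d = 2·1470 + 2100 = 5040
t_c = 10 > 0 → v_max = v_peak = 210

d=5040 v_max=210 a_max=15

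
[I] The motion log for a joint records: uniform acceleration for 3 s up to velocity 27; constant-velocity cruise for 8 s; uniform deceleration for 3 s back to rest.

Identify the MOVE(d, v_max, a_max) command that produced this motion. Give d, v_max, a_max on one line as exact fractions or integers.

d=297 v_max=27 a_max=9

a_max = 27/3 = 9
d_a = ½·27·3 = 81/2; d_c = 27·8 = 216
d = 2·81/2 + 216 = 297
t_c = 8 > 0 so v_max = 27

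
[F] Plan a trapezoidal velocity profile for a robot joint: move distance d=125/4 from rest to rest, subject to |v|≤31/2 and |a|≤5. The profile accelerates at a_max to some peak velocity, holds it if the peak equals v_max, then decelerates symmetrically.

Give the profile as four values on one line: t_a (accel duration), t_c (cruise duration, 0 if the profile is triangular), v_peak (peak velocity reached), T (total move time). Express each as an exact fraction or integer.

(v_max)²/a_max = (31/2)²/5 = 961/20
125/4 < 961/20 → triangular
v_peak = √(125/4·5) = √(625/4) = 25/2
t_a = (25/2)/5 = 5/2; t_c = 0
T = 2·5/2 = 5

t_a=5/2 t_c=0 v_peak=25/2 T=5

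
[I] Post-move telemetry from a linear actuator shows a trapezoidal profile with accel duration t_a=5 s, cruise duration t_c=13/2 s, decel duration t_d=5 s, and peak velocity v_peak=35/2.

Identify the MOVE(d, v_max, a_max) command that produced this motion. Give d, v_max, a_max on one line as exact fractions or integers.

a_max = (35/2)/5 = 7/2
d_a = ½·35/2·5 = 175/4; d_c = 35/2·13/2 = 455/4
d = 2·175/4 + 455/4 = 805/4
t_c = 13/2 > 0 → v_max = v_peak = 35/2

d=805/4 v_max=35/2 a_max=7/2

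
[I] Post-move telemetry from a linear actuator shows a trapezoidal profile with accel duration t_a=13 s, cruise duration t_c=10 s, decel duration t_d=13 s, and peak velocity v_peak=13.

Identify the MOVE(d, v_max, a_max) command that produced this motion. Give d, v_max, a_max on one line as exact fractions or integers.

d=299 v_max=13 a_max=1

a_max = 13/13 = 1
d_a = ½·13·13 = 169/2; d_c = 13·10 = 130
d = 2·169/2 + 130 = 299
t_c = 10 > 0 so v_max = 13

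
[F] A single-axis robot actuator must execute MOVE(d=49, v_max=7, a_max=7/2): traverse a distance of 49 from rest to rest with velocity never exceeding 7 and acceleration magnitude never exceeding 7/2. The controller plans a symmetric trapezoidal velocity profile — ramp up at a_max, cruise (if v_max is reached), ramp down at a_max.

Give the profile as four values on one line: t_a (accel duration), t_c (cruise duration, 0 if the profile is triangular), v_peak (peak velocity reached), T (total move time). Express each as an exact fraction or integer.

t_a=2 t_c=5 v_peak=7 T=9

vₘ²/aₘ = 7²/(7/2) = 14
49 ≥ 14 ⇒ cruise phase
t_a = 7/(7/2) = 2; v_peak = 7
d_cruise = 49 − 14 = 35; t_c = 35/7 = 5
T = 2·2 + 5 = 9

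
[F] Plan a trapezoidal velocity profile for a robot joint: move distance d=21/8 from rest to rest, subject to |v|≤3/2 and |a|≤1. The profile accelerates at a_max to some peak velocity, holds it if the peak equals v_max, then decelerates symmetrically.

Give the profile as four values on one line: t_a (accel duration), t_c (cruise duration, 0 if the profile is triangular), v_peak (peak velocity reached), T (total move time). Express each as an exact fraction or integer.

t_a=3/2 t_c=1/4 v_peak=3/2 T=13/4

(v_max)²/a_max = (3/2)²/1 = 9/4
21/8 ≥ 9/4 → trapezoidal
t_a = (3/2)/1 = 3/2; v_peak = 3/2
d_cruise = 21/8 − 9/4 = 3/8; t_c = (3/8)/(3/2) = 1/4
T = 2·3/2 + 1/4 = 13/4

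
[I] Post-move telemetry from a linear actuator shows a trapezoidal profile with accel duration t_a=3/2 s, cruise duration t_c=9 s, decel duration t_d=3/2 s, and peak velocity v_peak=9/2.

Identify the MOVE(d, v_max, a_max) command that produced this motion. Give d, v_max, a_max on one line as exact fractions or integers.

d=189/4 v_max=9/2 a_max=3

a_max = (9/2)/(3/2) = 3
d_a = ½·9/2·3/2 = 27/8; d_c = 9/2·9 = 81/2
d = 2·27/8 + 81/2 = 189/4
t_c = 9 > 0 ⇒ limit active, v_max = 9/2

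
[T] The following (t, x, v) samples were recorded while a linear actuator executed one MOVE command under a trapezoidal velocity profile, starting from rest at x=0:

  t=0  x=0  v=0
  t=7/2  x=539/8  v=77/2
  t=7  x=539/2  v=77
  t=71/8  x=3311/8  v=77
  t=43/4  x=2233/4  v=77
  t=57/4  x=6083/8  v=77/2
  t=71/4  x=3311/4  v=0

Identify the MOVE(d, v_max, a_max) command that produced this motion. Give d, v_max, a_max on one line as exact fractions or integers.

final state: t=71/4, x=3311/4, v=0 → d = 3311/4
a_max = (77/2−0)/(7/2−0) = 11
max v = 77 over t∈[7,43/4] → v_max = 77
check: 77·(7+15/4) = 3311/4 ✓

d=3311/4 v_max=77 a_max=11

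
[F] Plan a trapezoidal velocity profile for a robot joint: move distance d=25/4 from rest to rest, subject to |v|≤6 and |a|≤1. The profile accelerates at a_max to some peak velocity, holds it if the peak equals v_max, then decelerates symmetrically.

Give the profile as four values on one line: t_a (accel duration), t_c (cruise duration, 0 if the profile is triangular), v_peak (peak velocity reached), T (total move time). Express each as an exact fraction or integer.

vₘ²/aₘ = 6²/1 = 36
25/4 < 36 → triangular
v_peak = √(25/4·1) = √(25/4) = 5/2
t_a = (5/2)/1 = 5/2; t_c = 0
T = 2·5/2 = 5

t_a=5/2 t_c=0 v_peak=5/2 T=5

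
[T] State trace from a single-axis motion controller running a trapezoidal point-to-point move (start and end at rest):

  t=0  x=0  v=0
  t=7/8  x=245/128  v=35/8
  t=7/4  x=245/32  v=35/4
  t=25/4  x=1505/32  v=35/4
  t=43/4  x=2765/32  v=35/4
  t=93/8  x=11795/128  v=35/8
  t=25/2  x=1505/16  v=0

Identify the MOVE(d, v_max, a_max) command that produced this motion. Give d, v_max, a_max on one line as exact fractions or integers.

final state: t=25/2, x=1505/16, v=0 → d = 1505/16
a_max = (35/8−0)/(7/8−0) = 5
max v = 35/4 over t∈[7/4,43/4] → v_max = 35/4
check: 35/4·(7/4+9) = 1505/16 ✓

d=1505/16 v_max=35/4 a_max=5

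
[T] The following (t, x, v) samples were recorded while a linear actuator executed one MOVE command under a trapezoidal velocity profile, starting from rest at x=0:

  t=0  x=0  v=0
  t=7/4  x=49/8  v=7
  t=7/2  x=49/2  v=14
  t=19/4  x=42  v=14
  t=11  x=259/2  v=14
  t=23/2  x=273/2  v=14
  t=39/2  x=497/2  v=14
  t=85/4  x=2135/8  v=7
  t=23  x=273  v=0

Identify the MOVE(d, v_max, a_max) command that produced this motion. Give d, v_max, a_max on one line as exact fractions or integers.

d=273 v_max=14 a_max=4

final state: t=23, x=273, v=0 → d = 273
a_max = (7−0)/(7/4−0) = 4
max v = 14 over t∈[7/2,39/2] → v_max = 14
check: 14·(7/2+16) = 273 ✓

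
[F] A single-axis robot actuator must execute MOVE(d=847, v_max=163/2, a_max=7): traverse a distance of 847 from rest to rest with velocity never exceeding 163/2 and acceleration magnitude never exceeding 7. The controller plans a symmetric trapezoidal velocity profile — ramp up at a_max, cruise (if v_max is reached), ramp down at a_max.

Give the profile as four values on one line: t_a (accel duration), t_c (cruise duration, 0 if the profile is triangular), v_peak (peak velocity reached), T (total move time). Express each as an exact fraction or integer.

(v_max)²/a_max = (163/2)²/7 = 26569/28
847 < 26569/28 ⇒ no cruise
v_peak = √(847·7) = √5929 = 77
t_a = 77/7 = 11; t_c = 0
T = 2·11 = 22

t_a=11 t_c=0 v_peak=77 T=22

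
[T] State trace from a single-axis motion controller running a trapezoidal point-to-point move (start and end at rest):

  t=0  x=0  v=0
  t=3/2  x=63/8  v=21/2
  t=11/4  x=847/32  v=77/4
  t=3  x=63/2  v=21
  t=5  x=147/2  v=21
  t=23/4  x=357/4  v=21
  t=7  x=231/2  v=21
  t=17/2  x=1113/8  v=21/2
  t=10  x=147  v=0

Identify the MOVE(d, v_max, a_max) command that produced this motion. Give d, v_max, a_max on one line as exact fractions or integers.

final state: t=10, x=147, v=0 → d = 147
a_max = (21/2−0)/(3/2−0) = 7
max v = 21 over t∈[3,7] → v_max = 21
check: 21·(3+4) = 147 ✓

d=147 v_max=21 a_max=7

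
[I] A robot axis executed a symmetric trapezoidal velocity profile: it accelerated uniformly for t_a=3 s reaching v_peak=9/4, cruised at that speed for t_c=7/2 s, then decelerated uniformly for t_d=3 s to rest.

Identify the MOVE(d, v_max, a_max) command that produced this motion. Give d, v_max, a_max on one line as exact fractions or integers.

d=117/8 v_max=9/4 a_max=3/4

a_max = (9/4)/3 = 3/4
d_a = ½·9/4·3 = 27/8; d_c = 9/4·7/2 = 63/8
d = 2·27/8 + 63/8 = 117/8
t_c = 7/2 > 0 so v_max = 9/4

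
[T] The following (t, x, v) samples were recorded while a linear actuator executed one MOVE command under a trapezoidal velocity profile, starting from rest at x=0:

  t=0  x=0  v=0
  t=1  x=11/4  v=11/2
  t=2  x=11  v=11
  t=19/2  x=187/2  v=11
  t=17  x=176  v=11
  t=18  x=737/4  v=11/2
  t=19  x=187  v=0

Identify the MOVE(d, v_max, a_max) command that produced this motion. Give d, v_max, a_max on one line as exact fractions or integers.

final state: t=19, x=187, v=0 → d = 187
a_max = (11/2−0)/(1−0) = 11/2
max v = 11 over t∈[2,17] → v_max = 11
check: 11·(2+15) = 187 ✓

d=187 v_max=11 a_max=11/2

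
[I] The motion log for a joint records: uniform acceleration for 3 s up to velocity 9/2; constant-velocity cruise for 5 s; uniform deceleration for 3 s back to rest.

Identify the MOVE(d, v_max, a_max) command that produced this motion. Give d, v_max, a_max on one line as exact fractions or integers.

d=36 v_max=9/2 a_max=3/2

a_max = (9/2)/3 = 3/2
d_a = ½·9/2·3 = 27/4; d_c = 9/2·5 = 45/2
d = 2·27/4 + 45/2 = 36
t_c = 5 > 0 ⇒ limit active, v_max = 9/2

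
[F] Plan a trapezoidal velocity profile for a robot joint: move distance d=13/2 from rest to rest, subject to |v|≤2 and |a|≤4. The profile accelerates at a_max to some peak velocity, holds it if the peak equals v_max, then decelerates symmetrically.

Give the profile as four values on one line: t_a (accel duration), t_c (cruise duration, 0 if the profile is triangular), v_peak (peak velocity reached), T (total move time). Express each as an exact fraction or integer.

vₘ²/aₘ = 2²/4 = 1
13/2 ≥ 1 → trapezoidal
t_a = 2/4 = 1/2; v_peak = 2
d_cruise = 13/2 − 1 = 11/2; t_c = (11/2)/2 = 11/4
T = 2·1/2 + 11/4 = 15/4

t_a=1/2 t_c=11/4 v_peak=2 T=15/4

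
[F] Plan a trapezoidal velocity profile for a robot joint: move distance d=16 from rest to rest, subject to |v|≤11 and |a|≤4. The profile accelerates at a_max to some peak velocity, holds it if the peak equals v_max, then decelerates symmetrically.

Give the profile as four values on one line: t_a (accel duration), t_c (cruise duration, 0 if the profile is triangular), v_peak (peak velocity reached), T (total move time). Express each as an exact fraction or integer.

vₘ²/aₘ = 11²/4 = 121/4
16 < 121/4 ⇒ no cruise
v_peak = √(16·4) = √64 = 8
t_a = 8/4 = 2; t_c = 0
T = 2·2 = 4

t_a=2 t_c=0 v_peak=8 T=4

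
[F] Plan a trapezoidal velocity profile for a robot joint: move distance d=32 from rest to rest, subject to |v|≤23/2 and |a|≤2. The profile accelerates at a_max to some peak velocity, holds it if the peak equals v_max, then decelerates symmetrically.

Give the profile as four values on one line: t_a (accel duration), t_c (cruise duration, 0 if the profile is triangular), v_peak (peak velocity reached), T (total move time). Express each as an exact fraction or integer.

v_max²/a_max = (23/2)²/2 = 529/8
32 < 529/8 ⇒ no cruise
v_peak = √(32·2) = √64 = 8
t_a = 8/2 = 4; t_c = 0
T = 2·4 = 8

t_a=4 t_c=0 v_peak=8 T=8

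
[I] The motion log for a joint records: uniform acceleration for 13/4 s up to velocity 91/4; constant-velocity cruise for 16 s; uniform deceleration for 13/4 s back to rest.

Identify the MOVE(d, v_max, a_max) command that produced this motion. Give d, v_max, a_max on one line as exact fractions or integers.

d=7007/16 v_max=91/4 a_max=7

a_max = (91/4)/(13/4) = 7
d_a = ½·91/4·13/4 = 1183/32; d_c = 91/4·16 = 364
d = 2·1183/32 + 364 = 7007/16
t_c = 16 > 0 → v_max = v_peak = 91/4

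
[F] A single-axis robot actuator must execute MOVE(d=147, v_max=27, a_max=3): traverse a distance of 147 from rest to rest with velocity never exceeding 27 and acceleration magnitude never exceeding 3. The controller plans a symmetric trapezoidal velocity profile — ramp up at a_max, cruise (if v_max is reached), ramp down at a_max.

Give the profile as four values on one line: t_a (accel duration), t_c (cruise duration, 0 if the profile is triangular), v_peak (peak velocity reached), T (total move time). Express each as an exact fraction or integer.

vₘ²/aₘ = 27²/3 = 243
147 < 243 → triangular
v_peak = √(147·3) = √441 = 21
t_a = 21/3 = 7; t_c = 0
T = 2·7 = 14

t_a=7 t_c=0 v_peak=21 T=14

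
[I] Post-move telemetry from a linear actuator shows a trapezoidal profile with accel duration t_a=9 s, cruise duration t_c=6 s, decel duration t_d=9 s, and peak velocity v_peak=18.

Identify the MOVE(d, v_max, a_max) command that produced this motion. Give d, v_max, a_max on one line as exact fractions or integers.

a_max = 18/9 = 2
d_a = ½·18·9 = 81; d_c = 18·6 = 108
d = 2·81 + 108 = 270
t_c = 6 > 0 so v_max = 18

d=270 v_max=18 a_max=2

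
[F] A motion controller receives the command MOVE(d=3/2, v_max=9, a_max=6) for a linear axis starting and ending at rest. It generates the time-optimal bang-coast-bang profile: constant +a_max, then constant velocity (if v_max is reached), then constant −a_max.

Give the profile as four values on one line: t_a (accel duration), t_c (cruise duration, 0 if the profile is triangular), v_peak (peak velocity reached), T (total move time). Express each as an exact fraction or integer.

t_a=1/2 t_c=0 v_peak=3 T=1

vₘ²/aₘ = 9²/6 = 27/2
3/2 < 27/2 so t_c = 0
v_peak = √(3/2·6) = √9 = 3
t_a = 3/6 = 1/2; t_c = 0
T = 2·1/2 = 1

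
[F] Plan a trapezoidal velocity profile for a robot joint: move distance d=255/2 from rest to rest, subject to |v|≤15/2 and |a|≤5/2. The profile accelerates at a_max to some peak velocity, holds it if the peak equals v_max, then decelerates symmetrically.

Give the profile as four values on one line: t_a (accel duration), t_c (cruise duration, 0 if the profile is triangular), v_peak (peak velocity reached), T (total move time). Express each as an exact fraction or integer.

t_a=3 t_c=14 v_peak=15/2 T=20

v_max²/a_max = (15/2)²/(5/2) = 45/2
255/2 ≥ 45/2 ⇒ cruise phase
t_a = (15/2)/(5/2) = 3; v_peak = 15/2
d_cruise = 255/2 − 45/2 = 105; t_c = 105/(15/2) = 14
T = 2·3 + 14 = 20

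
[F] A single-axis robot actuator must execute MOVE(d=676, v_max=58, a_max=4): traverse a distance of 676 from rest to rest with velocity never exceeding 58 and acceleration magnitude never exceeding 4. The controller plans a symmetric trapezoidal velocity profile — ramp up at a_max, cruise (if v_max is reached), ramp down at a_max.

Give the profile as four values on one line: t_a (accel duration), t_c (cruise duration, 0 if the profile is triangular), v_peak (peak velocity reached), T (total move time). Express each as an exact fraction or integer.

t_a=13 t_c=0 v_peak=52 T=26

v_max²/a_max = 58²/4 = 841
676 < 841 so t_c = 0
v_peak = √(676·4) = √2704 = 52
t_a = 52/4 = 13; t_c = 0
T = 2·13 = 26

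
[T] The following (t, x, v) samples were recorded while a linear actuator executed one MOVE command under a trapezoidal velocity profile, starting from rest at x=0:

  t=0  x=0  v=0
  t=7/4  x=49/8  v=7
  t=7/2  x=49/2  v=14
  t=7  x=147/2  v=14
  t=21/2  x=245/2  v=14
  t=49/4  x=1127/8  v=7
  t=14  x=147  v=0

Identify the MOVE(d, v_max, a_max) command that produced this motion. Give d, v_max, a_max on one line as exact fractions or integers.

final state: t=14, x=147, v=0 → d = 147
a_max = (7−0)/(7/4−0) = 4
max v = 14 over t∈[7/2,21/2] → v_max = 14
check: 14·(7/2+7) = 147 ✓

d=147 v_max=14 a_max=4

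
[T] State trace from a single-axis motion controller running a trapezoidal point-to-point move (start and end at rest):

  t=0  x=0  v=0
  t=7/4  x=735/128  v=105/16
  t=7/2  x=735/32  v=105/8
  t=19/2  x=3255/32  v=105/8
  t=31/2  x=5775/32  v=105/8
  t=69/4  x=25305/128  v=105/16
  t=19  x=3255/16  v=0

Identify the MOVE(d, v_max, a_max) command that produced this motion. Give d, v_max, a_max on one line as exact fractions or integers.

final state: t=19, x=3255/16, v=0 → d = 3255/16
a_max = (105/16−0)/(7/4−0) = 15/4
max v = 105/8 over t∈[7/2,31/2] → v_max = 105/8
check: 105/8·(7/2+12) = 3255/16 ✓

d=3255/16 v_max=105/8 a_max=15/4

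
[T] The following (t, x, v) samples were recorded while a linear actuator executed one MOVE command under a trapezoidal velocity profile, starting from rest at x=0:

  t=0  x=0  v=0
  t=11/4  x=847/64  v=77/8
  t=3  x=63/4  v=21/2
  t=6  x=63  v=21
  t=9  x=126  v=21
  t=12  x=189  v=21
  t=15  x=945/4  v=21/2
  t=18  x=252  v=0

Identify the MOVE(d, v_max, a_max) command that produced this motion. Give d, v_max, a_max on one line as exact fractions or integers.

d=252 v_max=21 a_max=7/2

final state: t=18, x=252, v=0 → d = 252
a_max = (77/8−0)/(11/4−0) = 7/2
max v = 21 over t∈[6,12] → v_max = 21
check: 21·(6+6) = 252 ✓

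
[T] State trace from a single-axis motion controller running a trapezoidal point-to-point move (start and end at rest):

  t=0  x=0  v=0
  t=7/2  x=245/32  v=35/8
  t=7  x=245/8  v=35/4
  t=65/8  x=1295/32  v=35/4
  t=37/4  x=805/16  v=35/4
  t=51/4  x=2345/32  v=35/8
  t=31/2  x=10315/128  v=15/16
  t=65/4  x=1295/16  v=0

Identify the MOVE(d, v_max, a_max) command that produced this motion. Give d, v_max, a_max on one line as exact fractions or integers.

d=1295/16 v_max=35/4 a_max=5/4

final state: t=65/4, x=1295/16, v=0 → d = 1295/16
a_max = (35/8−0)/(7/2−0) = 5/4
max v = 35/4 over t∈[7,37/4] → v_max = 35/4
check: 35/4·(7+9/4) = 1295/16 ✓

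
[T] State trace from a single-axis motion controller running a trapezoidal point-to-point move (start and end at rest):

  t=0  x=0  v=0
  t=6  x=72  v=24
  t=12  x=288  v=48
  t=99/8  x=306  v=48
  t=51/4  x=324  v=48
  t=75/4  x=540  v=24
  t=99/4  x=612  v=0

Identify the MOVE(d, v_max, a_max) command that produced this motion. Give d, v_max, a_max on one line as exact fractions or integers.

d=612 v_max=48 a_max=4

final state: t=99/4, x=612, v=0 → d = 612
a_max = (24−0)/(6−0) = 4
max v = 48 over t∈[12,51/4] → v_max = 48
check: 48·(12+3/4) = 612 ✓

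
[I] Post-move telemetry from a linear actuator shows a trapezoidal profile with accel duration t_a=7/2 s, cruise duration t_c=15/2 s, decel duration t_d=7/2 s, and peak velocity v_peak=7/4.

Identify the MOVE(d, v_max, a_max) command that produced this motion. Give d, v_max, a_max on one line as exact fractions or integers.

a_max = (7/4)/(7/2) = 1/2
d_a = ½·7/4·7/2 = 49/16; d_c = 7/4·15/2 = 105/8
d = 2·49/16 + 105/8 = 77/4
t_c = 15/2 > 0 so v_max = 7/4

d=77/4 v_max=7/4 a_max=1/2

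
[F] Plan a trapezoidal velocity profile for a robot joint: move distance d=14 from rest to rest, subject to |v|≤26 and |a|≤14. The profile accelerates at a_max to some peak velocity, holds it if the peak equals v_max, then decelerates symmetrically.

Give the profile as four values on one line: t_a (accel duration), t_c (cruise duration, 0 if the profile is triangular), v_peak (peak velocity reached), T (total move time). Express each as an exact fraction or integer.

t_a=1 t_c=0 v_peak=14 T=2

(v_max)²/a_max = 26²/14 = 338/7
14 < 338/7 so t_c = 0
v_peak = √(14·14) = √196 = 14
t_a = 14/14 = 1; t_c = 0
T = 2·1 = 2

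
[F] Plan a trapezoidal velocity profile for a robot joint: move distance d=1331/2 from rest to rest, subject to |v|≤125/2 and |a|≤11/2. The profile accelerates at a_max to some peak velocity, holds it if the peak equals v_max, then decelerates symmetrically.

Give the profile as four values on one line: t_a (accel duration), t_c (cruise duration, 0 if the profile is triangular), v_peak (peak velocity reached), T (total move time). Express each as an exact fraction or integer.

(v_max)²/a_max = (125/2)²/(11/2) = 15625/22
1331/2 < 15625/22 → triangular
v_peak = √(1331/2·11/2) = √(14641/4) = 121/2
t_a = (121/2)/(11/2) = 11; t_c = 0
T = 2·11 = 22

t_a=11 t_c=0 v_peak=121/2 T=22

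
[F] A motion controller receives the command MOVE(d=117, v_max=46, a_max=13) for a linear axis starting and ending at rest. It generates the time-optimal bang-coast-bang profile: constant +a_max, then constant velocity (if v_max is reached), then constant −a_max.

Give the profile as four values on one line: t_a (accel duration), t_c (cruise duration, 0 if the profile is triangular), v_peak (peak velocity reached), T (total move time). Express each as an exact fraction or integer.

t_a=3 t_c=0 v_peak=39 T=6

(v_max)²/a_max = 46²/13 = 2116/13
117 < 2116/13 ⇒ no cruise
v_peak = √(117·13) = √1521 = 39
t_a = 39/13 = 3; t_c = 0
T = 2·3 = 6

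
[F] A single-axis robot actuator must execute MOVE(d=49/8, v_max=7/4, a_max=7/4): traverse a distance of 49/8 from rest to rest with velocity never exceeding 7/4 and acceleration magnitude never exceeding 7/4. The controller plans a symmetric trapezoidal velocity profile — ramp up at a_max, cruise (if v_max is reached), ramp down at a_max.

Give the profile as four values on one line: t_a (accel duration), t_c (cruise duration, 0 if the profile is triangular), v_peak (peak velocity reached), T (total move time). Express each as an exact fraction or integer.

t_a=1 t_c=5/2 v_peak=7/4 T=9/2

v_max²/a_max = (7/4)²/(7/4) = 7/4
49/8 ≥ 7/4 so v_max reached
t_a = (7/4)/(7/4) = 1; v_peak = 7/4
d_cruise = 49/8 − 7/4 = 35/8; t_c = (35/8)/(7/4) = 5/2
T = 2·1 + 5/2 = 9/2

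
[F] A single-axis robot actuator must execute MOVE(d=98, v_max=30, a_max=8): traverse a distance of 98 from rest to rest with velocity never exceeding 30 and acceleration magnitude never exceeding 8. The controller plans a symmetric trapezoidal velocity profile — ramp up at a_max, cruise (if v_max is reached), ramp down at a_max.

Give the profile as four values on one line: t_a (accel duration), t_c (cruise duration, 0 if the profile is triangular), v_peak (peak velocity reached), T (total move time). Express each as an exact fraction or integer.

t_a=7/2 t_c=0 v_peak=28 T=7

vₘ²/aₘ = 30²/8 = 225/2
98 < 225/2 so t_c = 0
v_peak = √(98·8) = √784 = 28
t_a = 28/8 = 7/2; t_c = 0
T = 2·7/2 = 7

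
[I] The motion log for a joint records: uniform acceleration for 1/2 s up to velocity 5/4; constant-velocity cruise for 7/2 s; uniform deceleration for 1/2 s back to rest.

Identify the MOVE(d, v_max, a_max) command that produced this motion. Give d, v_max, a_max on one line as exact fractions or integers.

a_max = (5/4)/(1/2) = 5/2
d_a = ½·5/4·1/2 = 5/16; d_c = 5/4·7/2 = 35/8
d = 2·5/16 + 35/8 = 5
t_c = 7/2 > 0 → v_max = v_peak = 5/4

d=5 v_max=5/4 a_max=5/2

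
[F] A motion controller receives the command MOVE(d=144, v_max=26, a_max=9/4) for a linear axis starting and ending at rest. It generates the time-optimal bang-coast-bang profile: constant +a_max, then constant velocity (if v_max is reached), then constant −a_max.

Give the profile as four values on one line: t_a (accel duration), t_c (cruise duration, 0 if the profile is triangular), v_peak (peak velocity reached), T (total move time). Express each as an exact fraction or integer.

t_a=8 t_c=0 v_peak=18 T=16

(v_max)²/a_max = 26²/(9/4) = 2704/9
144 < 2704/9 ⇒ no cruise
v_peak = √(144·9/4) = √324 = 18
t_a = 18/(9/4) = 8; t_c = 0
T = 2·8 = 16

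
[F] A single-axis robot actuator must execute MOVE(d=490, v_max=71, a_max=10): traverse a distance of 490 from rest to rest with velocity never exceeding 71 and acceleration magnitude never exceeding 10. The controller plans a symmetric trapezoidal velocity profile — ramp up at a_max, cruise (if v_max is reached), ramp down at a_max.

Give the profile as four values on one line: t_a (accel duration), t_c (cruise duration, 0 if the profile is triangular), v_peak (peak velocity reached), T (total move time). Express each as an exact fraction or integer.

v_max²/a_max = 71²/10 = 5041/10
490 < 5041/10 so t_c = 0
v_peak = √(490·10) = √4900 = 70
t_a = 70/10 = 7; t_c = 0
T = 2·7 = 14

t_a=7 t_c=0 v_peak=70 T=14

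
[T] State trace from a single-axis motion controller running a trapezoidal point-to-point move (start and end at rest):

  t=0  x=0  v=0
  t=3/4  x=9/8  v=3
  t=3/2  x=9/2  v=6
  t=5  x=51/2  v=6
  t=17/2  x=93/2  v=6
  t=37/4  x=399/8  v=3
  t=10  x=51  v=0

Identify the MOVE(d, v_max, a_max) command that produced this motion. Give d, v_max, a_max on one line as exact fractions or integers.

d=51 v_max=6 a_max=4

final state: t=10, x=51, v=0 → d = 51
a_max = (3−0)/(3/4−0) = 4
max v = 6 over t∈[3/2,17/2] → v_max = 6
check: 6·(3/2+7) = 51 ✓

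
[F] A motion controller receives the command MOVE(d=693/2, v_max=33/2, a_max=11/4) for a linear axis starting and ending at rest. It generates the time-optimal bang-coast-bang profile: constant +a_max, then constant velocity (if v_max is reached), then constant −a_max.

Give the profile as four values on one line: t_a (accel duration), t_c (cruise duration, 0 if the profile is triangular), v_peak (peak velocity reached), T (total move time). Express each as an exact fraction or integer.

v_max²/a_max = (33/2)²/(11/4) = 99
693/2 ≥ 99 so v_max reached
t_a = (33/2)/(11/4) = 6; v_peak = 33/2
d_cruise = 693/2 − 99 = 495/2; t_c = (495/2)/(33/2) = 15
T = 2·6 + 15 = 27

t_a=6 t_c=15 v_peak=33/2 T=27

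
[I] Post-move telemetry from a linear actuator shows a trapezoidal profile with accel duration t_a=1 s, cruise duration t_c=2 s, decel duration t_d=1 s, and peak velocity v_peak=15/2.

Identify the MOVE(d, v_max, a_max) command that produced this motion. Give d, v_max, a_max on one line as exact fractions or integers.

a_max = (15/2)/1 = 15/2
d_a = ½·15/2·1 = 15/4; d_c = 15/2·2 = 15
d = 2·15/4 + 15 = 45/2
t_c = 2 > 0 so v_max = 15/2

d=45/2 v_max=15/2 a_max=15/2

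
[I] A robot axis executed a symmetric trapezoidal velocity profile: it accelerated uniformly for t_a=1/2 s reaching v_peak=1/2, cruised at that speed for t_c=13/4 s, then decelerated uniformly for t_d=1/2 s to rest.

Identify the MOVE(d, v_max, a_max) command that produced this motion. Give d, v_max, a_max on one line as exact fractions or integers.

d=15/8 v_max=1/2 a_max=1

a_max = (1/2)/(1/2) = 1
d_a = ½·1/2·1/2 = 1/8; d_c = 1/2·13/4 = 13/8
d = 2·1/8 + 13/8 = 15/8
t_c = 13/4 > 0 ⇒ limit active, v_max = 1/2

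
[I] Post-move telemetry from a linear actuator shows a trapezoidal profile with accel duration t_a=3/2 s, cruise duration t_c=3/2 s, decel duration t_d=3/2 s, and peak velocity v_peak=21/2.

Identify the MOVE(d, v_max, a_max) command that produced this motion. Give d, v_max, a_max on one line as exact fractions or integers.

d=63/2 v_max=21/2 a_max=7

a_max = (21/2)/(3/2) = 7
d_a = ½·21/2·3/2 = 63/8; d_c = 21/2·3/2 = 63/4
d = 2·63/8 + 63/4 = 63/2
t_c = 3/2 > 0 so v_max = 21/2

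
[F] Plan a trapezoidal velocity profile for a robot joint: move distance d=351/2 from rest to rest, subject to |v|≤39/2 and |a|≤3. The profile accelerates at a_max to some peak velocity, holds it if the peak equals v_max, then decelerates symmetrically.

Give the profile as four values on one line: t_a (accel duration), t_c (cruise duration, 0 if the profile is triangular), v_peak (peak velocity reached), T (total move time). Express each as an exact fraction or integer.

vₘ²/aₘ = (39/2)²/3 = 507/4
351/2 ≥ 507/4 → trapezoidal
t_a = (39/2)/3 = 13/2; v_peak = 39/2
d_cruise = 351/2 − 507/4 = 195/4; t_c = (195/4)/(39/2) = 5/2
T = 2·13/2 + 5/2 = 31/2

t_a=13/2 t_c=5/2 v_peak=39/2 T=31/2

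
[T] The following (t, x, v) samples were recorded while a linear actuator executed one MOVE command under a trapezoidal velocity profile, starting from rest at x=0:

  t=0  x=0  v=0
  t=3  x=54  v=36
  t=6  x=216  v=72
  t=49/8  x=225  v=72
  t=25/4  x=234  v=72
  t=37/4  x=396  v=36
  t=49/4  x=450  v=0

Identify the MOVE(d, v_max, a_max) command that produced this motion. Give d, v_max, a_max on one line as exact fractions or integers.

d=450 v_max=72 a_max=12

final state: t=49/4, x=450, v=0 → d = 450
a_max = (36−0)/(3−0) = 12
max v = 72 over t∈[6,25/4] → v_max = 72
check: 72·(6+1/4) = 450 ✓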